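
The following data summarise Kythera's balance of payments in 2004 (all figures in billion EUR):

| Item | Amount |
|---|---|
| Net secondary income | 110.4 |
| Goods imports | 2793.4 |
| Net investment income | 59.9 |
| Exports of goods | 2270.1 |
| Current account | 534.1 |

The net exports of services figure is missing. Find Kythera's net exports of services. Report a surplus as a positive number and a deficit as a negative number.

887.1

Current account = goods balance + services balance + net primary income + net secondary income
Sum of the known components = -353.0
Net exports of services = CA - (known components) = 534.1 - (-353.0) = 887.1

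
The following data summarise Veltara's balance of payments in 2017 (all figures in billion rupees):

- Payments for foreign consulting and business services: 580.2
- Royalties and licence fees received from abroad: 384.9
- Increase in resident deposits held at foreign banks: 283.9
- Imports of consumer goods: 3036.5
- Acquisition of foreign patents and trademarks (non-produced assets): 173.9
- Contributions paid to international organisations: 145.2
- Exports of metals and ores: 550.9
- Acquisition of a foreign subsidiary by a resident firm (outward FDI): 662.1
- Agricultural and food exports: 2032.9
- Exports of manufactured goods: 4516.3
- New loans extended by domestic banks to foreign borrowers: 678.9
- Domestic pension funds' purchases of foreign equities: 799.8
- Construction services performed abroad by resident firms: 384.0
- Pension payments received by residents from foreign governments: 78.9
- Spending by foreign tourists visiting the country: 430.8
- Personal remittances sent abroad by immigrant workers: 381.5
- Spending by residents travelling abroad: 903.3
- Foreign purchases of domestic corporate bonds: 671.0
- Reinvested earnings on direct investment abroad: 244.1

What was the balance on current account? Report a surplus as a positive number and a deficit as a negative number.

Goods: -3036.5 + 2032.9 + 4516.3 + 550.9 = 4063.6
Services: 384.0 - 580.2 - 903.3 + 430.8 + 384.9 = -283.8
Primary income: 244.1
Secondary income: -381.5 - 145.2 + 78.9 = -447.8
Current account = 4063.6 + (-283.8) + 244.1 + (-447.8) = 3576.1
(Excluded from the current account — financial account: increase in resident deposits held at foreign banks 283.9, acquisition of a foreign subsidiary by a resident firm (outward FDI) 662.1, new loans extended by domestic banks to foreign borrowers 678.9, domestic pension funds' purchases of foreign equities 799.8, foreign purchases of domestic corporate bonds 671.0; capital account: acquisition of foreign patents and trademarks (non-produced assets) 173.9.)

3576.1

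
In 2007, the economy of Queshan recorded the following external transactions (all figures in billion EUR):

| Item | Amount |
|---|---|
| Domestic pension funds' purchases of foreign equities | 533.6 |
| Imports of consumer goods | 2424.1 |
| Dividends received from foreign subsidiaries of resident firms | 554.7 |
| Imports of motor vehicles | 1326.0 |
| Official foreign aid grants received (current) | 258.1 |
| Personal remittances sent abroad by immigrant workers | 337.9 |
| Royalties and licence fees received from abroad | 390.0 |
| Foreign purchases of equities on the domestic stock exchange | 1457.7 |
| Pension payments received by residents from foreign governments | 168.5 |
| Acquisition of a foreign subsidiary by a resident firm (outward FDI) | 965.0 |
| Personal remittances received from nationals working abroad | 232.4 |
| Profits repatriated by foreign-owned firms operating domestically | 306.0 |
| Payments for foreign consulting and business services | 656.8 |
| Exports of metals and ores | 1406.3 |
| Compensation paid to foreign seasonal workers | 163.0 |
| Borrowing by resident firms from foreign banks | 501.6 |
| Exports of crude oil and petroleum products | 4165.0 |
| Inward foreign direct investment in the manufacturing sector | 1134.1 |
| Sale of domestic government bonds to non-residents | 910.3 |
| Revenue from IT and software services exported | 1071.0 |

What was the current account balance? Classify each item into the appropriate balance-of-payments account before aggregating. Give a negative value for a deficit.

3032.2

Goods: 1406.3 - 2424.1 - 1326.0 + 4165.0 = 1821.2
Services: -656.8 + 390.0 + 1071.0 = 804.2
Primary income: -163.0 + 554.7 - 306.0 = 85.7
Secondary income: 258.1 + 168.5 - 337.9 + 232.4 = 321.1
Current account = 1821.2 + 804.2 + 85.7 + 321.1 = 3032.2
(Excluded from the current account — financial account: domestic pension funds' purchases of foreign equities 533.6, foreign purchases of equities on the domestic stock exchange 1457.7, acquisition of a foreign subsidiary by a resident firm (outward FDI) 965.0, borrowing by resident firms from foreign banks 501.6, inward foreign direct investment in the manufacturing sector 1134.1, sale of domestic government bonds to non-residents 910.3.)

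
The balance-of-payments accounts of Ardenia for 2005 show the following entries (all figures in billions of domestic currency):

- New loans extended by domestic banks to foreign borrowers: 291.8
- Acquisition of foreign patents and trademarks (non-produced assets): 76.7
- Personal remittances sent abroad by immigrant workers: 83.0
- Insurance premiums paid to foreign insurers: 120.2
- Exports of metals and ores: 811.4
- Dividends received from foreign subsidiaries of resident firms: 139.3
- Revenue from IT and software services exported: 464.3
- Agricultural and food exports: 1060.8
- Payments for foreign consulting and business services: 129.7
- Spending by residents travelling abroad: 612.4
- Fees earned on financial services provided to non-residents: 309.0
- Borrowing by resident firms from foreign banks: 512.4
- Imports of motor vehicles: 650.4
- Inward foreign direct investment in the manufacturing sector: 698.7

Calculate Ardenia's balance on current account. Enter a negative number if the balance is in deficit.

1189.1

Goods: -650.4 + 1060.8 + 811.4 = 1221.8
Services: -120.2 - 129.7 + 309.0 - 612.4 + 464.3 = -89.0
Primary income: 139.3
Secondary income: -83.0
Current account = 1221.8 + (-89.0) + 139.3 + (-83.0) = 1189.1
(Excluded from the current account — financial account: new loans extended by domestic banks to foreign borrowers 291.8, borrowing by resident firms from foreign banks 512.4, inward foreign direct investment in the manufacturing sector 698.7; capital account: acquisition of foreign patents and trademarks (non-produced assets) 76.7.)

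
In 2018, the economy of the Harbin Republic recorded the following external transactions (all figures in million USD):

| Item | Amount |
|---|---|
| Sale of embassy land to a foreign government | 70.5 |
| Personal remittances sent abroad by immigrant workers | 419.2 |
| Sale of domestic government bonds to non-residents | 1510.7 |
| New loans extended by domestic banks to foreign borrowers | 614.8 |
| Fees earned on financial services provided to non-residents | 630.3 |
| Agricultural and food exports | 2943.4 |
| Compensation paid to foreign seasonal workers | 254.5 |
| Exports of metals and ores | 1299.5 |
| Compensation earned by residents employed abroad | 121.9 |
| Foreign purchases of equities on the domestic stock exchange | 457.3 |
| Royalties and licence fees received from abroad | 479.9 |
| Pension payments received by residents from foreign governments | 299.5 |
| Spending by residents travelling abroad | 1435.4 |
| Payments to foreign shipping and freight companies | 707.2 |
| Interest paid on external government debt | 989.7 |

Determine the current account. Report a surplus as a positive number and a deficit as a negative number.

Goods: 1299.5 + 2943.4 = 4242.9
Services: -1435.4 + 630.3 + 479.9 - 707.2 = -1032.4
Primary income: -989.7 + 121.9 - 254.5 = -1122.3
Secondary income: 299.5 - 419.2 = -119.7
Current account = 4242.9 + (-1032.4) + (-1122.3) + (-119.7) = 1968.5
(Excluded from the current account — capital account: sale of embassy land to a foreign government 70.5; financial account: sale of domestic government bonds to non-residents 1510.7, new loans extended by domestic banks to foreign borrowers 614.8, foreign purchases of equities on the domestic stock exchange 457.3.)

1968.5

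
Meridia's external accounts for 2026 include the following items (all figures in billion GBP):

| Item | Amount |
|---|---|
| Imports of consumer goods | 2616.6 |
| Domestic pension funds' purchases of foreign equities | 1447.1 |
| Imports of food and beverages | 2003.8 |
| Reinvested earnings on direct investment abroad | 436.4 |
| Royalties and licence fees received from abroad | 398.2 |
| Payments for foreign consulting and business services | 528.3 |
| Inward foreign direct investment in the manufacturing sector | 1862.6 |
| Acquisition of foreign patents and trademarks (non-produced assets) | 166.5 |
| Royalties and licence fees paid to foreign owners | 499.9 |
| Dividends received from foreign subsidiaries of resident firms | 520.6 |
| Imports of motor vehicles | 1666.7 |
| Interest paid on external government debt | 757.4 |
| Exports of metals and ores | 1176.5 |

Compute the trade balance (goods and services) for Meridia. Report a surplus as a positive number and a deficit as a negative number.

Goods: -1666.7 - 2003.8 + 1176.5 - 2616.6 = -5110.6
Services: 398.2 - 499.9 - 528.3 = -630.0
Trade balance = -5110.6 + (-630.0) = -5740.6
(Excluded from the trade balance — financial account: domestic pension funds' purchases of foreign equities 1447.1, inward foreign direct investment in the manufacturing sector 1862.6; primary income: reinvested earnings on direct investment abroad 436.4, dividends received from foreign subsidiaries of resident firms 520.6, interest paid on external government debt 757.4; capital account: acquisition of foreign patents and trademarks (non-produced assets) 166.5.)

-5740.6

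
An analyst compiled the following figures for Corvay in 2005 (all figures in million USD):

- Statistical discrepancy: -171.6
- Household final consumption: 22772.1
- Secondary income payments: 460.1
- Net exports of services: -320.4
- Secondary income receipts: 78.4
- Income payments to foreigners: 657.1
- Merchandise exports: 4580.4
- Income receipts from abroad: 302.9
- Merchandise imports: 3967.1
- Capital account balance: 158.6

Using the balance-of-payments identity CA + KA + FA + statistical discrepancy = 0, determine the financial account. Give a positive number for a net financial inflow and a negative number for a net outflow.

Goods balance = 4580.4 - 3967.1 = 613.3
Services balance = -320.4
Trade balance (goods + services) = 613.3 + (-320.4) = 292.9
Net primary income = 302.9 - 657.1 = -354.2
Net secondary income = 78.4 - 460.1 = -381.7
Current account = 292.9 + (-354.2) + (-381.7) = -443.0
Financial account = -(-443.0 + 158.6 + (-171.6)) = 456.0

456.0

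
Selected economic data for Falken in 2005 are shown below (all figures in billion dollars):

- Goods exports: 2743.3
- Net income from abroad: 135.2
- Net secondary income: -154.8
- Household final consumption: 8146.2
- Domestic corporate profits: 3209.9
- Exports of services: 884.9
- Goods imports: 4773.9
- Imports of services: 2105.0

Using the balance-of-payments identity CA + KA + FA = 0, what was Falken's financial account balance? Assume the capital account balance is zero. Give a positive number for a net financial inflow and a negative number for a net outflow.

3270.3

Goods balance = 2743.3 - 4773.9 = -2030.6
Services balance = 884.9 - 2105.0 = -1220.1
Trade balance (goods + services) = -2030.6 + (-1220.1) = -3250.7
Net primary income = 135.2
Net secondary income = -154.8
Current account = -3250.7 + 135.2 + (-154.8) = -3270.3
Financial account = -(-3270.3) = 3270.3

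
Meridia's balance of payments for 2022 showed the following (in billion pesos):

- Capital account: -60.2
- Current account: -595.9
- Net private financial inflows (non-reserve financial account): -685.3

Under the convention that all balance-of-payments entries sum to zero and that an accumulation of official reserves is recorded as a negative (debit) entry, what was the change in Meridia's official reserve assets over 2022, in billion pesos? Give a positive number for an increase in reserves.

Official reserve transactions balance = -((-595.9) + (-60.2) + (-685.3)) = 1341.4
An accumulation of reserves is recorded as a debit (negative entry), so the change in the stock of reserves is the negative of that balance.
Change in official reserves = -(1341.4) = -1341.4

-1341.4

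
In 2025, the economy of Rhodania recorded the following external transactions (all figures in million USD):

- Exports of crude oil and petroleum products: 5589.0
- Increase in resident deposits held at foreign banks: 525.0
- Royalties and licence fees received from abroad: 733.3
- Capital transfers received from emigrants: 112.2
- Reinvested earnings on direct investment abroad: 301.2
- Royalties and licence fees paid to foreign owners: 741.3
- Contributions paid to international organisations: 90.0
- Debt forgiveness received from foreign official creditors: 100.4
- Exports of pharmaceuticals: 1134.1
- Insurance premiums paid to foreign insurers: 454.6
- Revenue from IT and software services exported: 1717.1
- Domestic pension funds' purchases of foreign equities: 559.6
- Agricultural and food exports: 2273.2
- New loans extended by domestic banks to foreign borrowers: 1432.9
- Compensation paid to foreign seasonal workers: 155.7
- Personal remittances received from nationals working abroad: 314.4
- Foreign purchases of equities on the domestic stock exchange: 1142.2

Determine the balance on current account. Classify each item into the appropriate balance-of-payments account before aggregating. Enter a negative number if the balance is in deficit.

10620.7

Goods: 1134.1 + 2273.2 + 5589.0 = 8996.3
Services: 1717.1 - 741.3 - 454.6 + 733.3 = 1254.5
Primary income: -155.7 + 301.2 = 145.5
Secondary income: -90.0 + 314.4 = 224.4
Current account = 8996.3 + 1254.5 + 145.5 + 224.4 = 10620.7
(Excluded from the current account — financial account: increase in resident deposits held at foreign banks 525.0, domestic pension funds' purchases of foreign equities 559.6, new loans extended by domestic banks to foreign borrowers 1432.9, foreign purchases of equities on the domestic stock exchange 1142.2; capital account: capital transfers received from emigrants 112.2, debt forgiveness received from foreign official creditors 100.4.)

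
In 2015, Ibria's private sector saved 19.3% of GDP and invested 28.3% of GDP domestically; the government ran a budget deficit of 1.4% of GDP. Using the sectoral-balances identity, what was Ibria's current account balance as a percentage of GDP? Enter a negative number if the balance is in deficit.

By the sectoral-balances identity, CA = (S_private - I) + (T - G).
Private balance = 19.3 - 28.3 = -9.0
Government balance (T - G) = -1.4
CA = -9.0 + (-1.4) = -10.4

-10.4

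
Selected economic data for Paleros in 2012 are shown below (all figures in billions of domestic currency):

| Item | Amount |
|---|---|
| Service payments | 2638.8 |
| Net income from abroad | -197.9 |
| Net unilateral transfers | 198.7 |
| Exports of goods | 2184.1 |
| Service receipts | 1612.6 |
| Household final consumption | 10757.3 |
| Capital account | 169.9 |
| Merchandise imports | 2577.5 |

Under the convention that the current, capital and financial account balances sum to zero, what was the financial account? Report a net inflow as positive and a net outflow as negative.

Goods balance = 2184.1 - 2577.5 = -393.4
Services balance = 1612.6 - 2638.8 = -1026.2
Trade balance (goods + services) = -393.4 + (-1026.2) = -1419.6
Net primary income = -197.9
Net secondary income = 198.7
Current account = -1419.6 + (-197.9) + 198.7 = -1418.8
Financial account = -(-1418.8 + 169.9) = 1248.9

1248.9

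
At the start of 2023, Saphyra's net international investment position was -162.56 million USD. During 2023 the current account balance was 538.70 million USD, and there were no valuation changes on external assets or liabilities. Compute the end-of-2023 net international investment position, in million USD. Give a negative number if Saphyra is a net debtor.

376.14

With no valuation effects, change in NIIP = current account = 538.70
End-of-year NIIP = -162.56 + 538.70 = 376.14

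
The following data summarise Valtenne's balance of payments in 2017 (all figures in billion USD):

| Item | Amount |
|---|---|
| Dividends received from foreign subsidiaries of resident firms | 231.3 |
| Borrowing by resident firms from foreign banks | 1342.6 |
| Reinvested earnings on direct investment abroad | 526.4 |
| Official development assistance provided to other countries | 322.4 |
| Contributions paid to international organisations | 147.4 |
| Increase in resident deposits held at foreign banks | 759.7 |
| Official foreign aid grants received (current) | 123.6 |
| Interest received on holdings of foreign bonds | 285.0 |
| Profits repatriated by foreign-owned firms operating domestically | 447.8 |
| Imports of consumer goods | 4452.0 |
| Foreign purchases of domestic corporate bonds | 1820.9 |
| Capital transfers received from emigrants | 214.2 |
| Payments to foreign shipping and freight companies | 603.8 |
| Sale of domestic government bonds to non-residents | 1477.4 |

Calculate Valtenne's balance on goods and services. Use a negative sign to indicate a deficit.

Goods: -4452.0
Services: -603.8
Trade balance = -4452.0 + (-603.8) = -5055.8
(Excluded from the trade balance — primary income: dividends received from foreign subsidiaries of resident firms 231.3, reinvested earnings on direct investment abroad 526.4, interest received on holdings of foreign bonds 285.0, profits repatriated by foreign-owned firms operating domestically 447.8; financial account: borrowing by resident firms from foreign banks 1342.6, increase in resident deposits held at foreign banks 759.7, foreign purchases of domestic corporate bonds 1820.9, sale of domestic government bonds to non-residents 1477.4; secondary income: official development assistance provided to other countries 322.4, contributions paid to international organisations 147.4, official foreign aid grants received (current) 123.6; capital account: capital transfers received from emigrants 214.2.)

-5055.8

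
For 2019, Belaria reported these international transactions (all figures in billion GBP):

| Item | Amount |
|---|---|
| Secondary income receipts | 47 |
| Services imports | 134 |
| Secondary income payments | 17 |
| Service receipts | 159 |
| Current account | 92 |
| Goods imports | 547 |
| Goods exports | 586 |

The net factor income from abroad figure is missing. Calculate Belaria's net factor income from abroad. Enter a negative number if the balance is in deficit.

-2

Current account = goods balance + services balance + net primary income + net secondary income
Sum of the known components = 94
Net factor income from abroad = CA - (known components) = 92 - 94 = -2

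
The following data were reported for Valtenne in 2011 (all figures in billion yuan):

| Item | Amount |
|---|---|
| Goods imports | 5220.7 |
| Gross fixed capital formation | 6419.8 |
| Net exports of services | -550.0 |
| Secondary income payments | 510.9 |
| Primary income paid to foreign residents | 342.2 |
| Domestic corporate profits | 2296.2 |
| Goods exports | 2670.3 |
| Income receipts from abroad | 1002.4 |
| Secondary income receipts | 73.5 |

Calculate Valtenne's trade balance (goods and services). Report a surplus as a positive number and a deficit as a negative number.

Goods balance = 2670.3 - 5220.7 = -2550.4
Services balance = -550.0
Trade balance (goods + services) = -2550.4 + (-550.0) = -3100.4

-3100.4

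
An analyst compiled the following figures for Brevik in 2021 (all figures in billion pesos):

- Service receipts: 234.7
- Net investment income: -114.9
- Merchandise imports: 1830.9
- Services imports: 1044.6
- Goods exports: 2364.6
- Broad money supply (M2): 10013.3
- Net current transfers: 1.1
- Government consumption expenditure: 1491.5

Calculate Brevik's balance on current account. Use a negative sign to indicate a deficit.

-390.0

Goods balance = 2364.6 - 1830.9 = 533.7
Services balance = 234.7 - 1044.6 = -809.9
Trade balance (goods + services) = 533.7 + (-809.9) = -276.2
Net primary income = -114.9
Net secondary income = 1.1
Current account = -276.2 + (-114.9) + 1.1 = -390.0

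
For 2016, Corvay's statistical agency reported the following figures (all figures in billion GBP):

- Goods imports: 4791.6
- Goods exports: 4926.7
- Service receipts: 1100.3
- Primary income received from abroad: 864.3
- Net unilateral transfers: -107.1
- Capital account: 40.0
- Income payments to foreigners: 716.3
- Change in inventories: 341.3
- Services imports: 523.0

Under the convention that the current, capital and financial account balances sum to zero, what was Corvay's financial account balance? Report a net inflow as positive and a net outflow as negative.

-793.3

Goods balance = 4926.7 - 4791.6 = 135.1
Services balance = 1100.3 - 523.0 = 577.3
Trade balance (goods + services) = 135.1 + 577.3 = 712.4
Net primary income = 864.3 - 716.3 = 148.0
Net secondary income = -107.1
Current account = 712.4 + 148.0 + (-107.1) = 753.3
Financial account = -(753.3 + 40.0) = -793.3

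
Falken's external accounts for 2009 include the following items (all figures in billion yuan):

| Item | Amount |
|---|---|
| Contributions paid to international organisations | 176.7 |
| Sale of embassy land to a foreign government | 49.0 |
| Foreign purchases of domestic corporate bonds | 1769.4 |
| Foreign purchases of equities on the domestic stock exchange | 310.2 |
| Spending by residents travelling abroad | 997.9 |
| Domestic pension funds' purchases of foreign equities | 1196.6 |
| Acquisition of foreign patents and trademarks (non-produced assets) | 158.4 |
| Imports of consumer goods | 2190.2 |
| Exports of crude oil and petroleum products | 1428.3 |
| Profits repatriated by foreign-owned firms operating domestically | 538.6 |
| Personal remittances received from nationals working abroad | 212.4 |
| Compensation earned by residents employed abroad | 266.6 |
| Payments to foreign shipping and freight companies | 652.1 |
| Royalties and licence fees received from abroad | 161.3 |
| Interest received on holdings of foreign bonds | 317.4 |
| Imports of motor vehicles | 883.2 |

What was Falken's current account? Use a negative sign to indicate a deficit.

-3052.7

Goods: -883.2 + 1428.3 - 2190.2 = -1645.1
Services: 161.3 - 652.1 - 997.9 = -1488.7
Primary income: 266.6 + 317.4 - 538.6 = 45.4
Secondary income: -176.7 + 212.4 = 35.7
Current account = (-1645.1) + (-1488.7) + 45.4 + 35.7 = -3052.7
(Excluded from the current account — capital account: sale of embassy land to a foreign government 49.0, acquisition of foreign patents and trademarks (non-produced assets) 158.4; financial account: foreign purchases of domestic corporate bonds 1769.4, foreign purchases of equities on the domestic stock exchange 310.2, domestic pension funds' purchases of foreign equities 1196.6.)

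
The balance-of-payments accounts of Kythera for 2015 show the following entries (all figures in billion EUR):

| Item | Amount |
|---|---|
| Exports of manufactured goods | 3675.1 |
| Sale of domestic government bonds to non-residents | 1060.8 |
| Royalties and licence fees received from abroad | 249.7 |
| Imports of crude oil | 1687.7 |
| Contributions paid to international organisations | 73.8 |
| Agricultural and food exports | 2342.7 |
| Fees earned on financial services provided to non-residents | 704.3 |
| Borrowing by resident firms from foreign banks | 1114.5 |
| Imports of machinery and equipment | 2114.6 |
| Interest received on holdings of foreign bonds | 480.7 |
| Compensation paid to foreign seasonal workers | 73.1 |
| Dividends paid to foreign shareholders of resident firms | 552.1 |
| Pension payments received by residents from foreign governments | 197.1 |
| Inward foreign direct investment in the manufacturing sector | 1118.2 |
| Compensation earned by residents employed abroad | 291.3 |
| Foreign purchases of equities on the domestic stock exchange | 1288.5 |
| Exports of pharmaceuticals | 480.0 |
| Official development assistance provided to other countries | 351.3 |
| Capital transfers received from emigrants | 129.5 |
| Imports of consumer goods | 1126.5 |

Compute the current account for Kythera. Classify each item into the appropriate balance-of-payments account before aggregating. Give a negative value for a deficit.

2441.8

Goods: 480.0 - 1687.7 - 1126.5 - 2114.6 + 3675.1 + 2342.7 = 1569.0
Services: 249.7 + 704.3 = 954.0
Primary income: -73.1 - 552.1 + 291.3 + 480.7 = 146.8
Secondary income: -351.3 + 197.1 - 73.8 = -228.0
Current account = 1569.0 + 954.0 + 146.8 + (-228.0) = 2441.8
(Excluded from the current account — financial account: sale of domestic government bonds to non-residents 1060.8, borrowing by resident firms from foreign banks 1114.5, inward foreign direct investment in the manufacturing sector 1118.2, foreign purchases of equities on the domestic stock exchange 1288.5; capital account: capital transfers received from emigrants 129.5.)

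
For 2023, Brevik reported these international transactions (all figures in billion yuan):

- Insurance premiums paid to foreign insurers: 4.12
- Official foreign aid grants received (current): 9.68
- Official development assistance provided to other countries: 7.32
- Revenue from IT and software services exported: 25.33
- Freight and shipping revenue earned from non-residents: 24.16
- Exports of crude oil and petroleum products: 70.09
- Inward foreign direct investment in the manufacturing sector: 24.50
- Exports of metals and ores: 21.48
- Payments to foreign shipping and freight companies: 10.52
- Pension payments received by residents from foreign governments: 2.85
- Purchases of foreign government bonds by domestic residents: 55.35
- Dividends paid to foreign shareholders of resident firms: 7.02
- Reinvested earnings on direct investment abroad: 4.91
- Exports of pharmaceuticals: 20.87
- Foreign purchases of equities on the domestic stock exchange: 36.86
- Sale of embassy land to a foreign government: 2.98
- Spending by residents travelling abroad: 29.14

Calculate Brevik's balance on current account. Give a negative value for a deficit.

121.25

Goods: 70.09 + 21.48 + 20.87 = 112.44
Services: -29.14 + 24.16 - 10.52 + 25.33 - 4.12 = 5.71
Primary income: -7.02 + 4.91 = -2.11
Secondary income: 2.85 + 9.68 - 7.32 = 5.21
Current account = 112.44 + 5.71 + (-2.11) + 5.21 = 121.25
(Excluded from the current account — financial account: inward foreign direct investment in the manufacturing sector 24.50, purchases of foreign government bonds by domestic residents 55.35, foreign purchases of equities on the domestic stock exchange 36.86; capital account: sale of embassy land to a foreign government 2.98.)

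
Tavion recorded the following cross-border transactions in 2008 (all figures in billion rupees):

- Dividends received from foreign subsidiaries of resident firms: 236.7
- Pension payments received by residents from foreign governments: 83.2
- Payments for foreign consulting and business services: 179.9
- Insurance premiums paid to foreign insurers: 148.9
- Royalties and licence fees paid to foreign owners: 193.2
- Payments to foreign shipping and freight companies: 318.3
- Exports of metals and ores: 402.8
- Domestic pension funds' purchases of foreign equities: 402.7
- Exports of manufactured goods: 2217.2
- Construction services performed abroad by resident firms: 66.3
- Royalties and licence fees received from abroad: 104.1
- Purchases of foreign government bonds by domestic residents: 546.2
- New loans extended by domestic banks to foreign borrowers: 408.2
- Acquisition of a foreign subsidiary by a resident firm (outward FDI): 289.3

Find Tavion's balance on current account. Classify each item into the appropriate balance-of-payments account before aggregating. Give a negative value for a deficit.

2270.0

Goods: 402.8 + 2217.2 = 2620.0
Services: -179.9 + 66.3 + 104.1 - 148.9 - 318.3 - 193.2 = -669.9
Primary income: 236.7
Secondary income: 83.2
Current account = 2620.0 + (-669.9) + 236.7 + 83.2 = 2270.0
(Excluded from the current account — financial account: domestic pension funds' purchases of foreign equities 402.7, purchases of foreign government bonds by domestic residents 546.2, new loans extended by domestic banks to foreign borrowers 408.2, acquisition of a foreign subsidiary by a resident firm (outward FDI) 289.3.)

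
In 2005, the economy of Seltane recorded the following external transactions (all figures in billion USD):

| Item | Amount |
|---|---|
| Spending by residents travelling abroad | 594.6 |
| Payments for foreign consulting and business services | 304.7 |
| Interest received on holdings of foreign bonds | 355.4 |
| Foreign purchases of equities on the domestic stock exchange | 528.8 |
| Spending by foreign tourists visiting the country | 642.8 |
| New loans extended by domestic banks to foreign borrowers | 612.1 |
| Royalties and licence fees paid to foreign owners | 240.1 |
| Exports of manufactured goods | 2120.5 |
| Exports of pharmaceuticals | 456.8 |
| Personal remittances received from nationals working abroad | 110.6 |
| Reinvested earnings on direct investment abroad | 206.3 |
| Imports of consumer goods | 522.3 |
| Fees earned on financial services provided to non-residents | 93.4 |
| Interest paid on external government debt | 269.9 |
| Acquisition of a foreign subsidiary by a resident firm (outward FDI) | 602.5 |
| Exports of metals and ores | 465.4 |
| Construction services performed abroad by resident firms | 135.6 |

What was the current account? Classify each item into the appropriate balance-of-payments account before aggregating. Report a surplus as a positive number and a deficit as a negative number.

2655.2

Goods: 465.4 + 456.8 - 522.3 + 2120.5 = 2520.4
Services: -594.6 + 642.8 + 135.6 + 93.4 - 304.7 - 240.1 = -267.6
Primary income: 355.4 - 269.9 + 206.3 = 291.8
Secondary income: 110.6
Current account = 2520.4 + (-267.6) + 291.8 + 110.6 = 2655.2
(Excluded from the current account — financial account: foreign purchases of equities on the domestic stock exchange 528.8, new loans extended by domestic banks to foreign borrowers 612.1, acquisition of a foreign subsidiary by a resident firm (outward FDI) 602.5.)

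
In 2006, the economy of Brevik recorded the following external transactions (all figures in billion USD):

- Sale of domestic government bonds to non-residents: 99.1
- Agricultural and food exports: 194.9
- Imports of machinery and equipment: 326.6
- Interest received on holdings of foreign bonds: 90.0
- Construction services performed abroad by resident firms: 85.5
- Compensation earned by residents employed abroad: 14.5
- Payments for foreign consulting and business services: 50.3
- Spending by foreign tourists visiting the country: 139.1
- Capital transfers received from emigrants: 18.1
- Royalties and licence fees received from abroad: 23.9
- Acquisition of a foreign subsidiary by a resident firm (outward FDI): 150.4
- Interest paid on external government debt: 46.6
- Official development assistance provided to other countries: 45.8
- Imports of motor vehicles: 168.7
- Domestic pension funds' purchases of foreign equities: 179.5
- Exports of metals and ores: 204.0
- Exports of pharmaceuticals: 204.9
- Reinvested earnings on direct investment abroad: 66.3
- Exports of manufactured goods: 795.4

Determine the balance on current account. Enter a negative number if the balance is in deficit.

1180.5

Goods: 204.9 + 194.9 - 326.6 + 795.4 - 168.7 + 204.0 = 903.9
Services: 23.9 + 85.5 + 139.1 - 50.3 = 198.2
Primary income: 66.3 - 46.6 + 14.5 + 90.0 = 124.2
Secondary income: -45.8
Current account = 903.9 + 198.2 + 124.2 + (-45.8) = 1180.5
(Excluded from the current account — financial account: sale of domestic government bonds to non-residents 99.1, acquisition of a foreign subsidiary by a resident firm (outward FDI) 150.4, domestic pension funds' purchases of foreign equities 179.5; capital account: capital transfers received from emigrants 18.1.)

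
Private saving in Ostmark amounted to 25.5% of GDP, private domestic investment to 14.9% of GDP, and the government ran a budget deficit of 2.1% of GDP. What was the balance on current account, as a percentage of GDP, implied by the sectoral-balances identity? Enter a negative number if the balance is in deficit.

By the sectoral-balances identity, CA = (S_private - I) + (T - G).
Private balance = 25.5 - 14.9 = 10.6
Government balance (T - G) = -2.1
CA = 10.6 + (-2.1) = 8.5

8.5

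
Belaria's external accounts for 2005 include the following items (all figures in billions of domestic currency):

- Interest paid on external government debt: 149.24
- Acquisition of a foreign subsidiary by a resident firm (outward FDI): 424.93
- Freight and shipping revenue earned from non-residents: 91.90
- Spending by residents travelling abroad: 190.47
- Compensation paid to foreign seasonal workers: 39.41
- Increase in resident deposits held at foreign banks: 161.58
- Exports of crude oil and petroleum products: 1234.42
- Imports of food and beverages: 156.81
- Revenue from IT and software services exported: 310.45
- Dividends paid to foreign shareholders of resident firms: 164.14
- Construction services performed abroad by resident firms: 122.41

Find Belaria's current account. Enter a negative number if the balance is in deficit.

Goods: -156.81 + 1234.42 = 1077.61
Services: 91.90 - 190.47 + 122.41 + 310.45 = 334.29
Primary income: -39.41 - 164.14 - 149.24 = -352.79
Current account = 1077.61 + 334.29 + (-352.79) = 1059.11
(Excluded from the current account — financial account: acquisition of a foreign subsidiary by a resident firm (outward FDI) 424.93, increase in resident deposits held at foreign banks 161.58.)

1059.11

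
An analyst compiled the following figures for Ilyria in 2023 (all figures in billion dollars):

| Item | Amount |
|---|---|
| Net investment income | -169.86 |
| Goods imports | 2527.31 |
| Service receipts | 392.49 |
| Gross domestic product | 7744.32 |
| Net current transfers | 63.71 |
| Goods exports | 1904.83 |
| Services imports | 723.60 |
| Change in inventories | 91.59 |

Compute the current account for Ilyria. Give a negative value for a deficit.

Goods balance = 1904.83 - 2527.31 = -622.48
Services balance = 392.49 - 723.60 = -331.11
Trade balance (goods + services) = -622.48 + (-331.11) = -953.59
Net primary income = -169.86
Net secondary income = 63.71
Current account = -953.59 + (-169.86) + 63.71 = -1059.74

-1059.74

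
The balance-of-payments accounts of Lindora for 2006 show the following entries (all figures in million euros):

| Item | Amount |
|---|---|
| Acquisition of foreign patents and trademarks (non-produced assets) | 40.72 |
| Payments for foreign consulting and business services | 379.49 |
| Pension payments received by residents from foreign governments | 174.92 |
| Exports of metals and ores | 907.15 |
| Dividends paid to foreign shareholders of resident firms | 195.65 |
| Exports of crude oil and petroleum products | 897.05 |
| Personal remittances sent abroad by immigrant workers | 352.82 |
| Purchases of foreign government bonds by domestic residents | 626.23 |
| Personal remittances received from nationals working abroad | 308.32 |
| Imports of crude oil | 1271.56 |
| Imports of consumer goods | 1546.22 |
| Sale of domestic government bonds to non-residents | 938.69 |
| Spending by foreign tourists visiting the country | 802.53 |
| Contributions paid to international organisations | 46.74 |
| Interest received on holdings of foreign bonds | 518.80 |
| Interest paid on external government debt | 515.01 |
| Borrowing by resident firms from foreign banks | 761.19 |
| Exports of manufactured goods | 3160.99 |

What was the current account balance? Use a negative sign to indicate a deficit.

2462.27

Goods: -1546.22 + 907.15 + 897.05 + 3160.99 - 1271.56 = 2147.41
Services: 802.53 - 379.49 = 423.04
Primary income: 518.80 - 195.65 - 515.01 = -191.86
Secondary income: 308.32 + 174.92 - 352.82 - 46.74 = 83.68
Current account = 2147.41 + 423.04 + (-191.86) + 83.68 = 2462.27
(Excluded from the current account — capital account: acquisition of foreign patents and trademarks (non-produced assets) 40.72; financial account: purchases of foreign government bonds by domestic residents 626.23, sale of domestic government bonds to non-residents 938.69, borrowing by resident firms from foreign banks 761.19.)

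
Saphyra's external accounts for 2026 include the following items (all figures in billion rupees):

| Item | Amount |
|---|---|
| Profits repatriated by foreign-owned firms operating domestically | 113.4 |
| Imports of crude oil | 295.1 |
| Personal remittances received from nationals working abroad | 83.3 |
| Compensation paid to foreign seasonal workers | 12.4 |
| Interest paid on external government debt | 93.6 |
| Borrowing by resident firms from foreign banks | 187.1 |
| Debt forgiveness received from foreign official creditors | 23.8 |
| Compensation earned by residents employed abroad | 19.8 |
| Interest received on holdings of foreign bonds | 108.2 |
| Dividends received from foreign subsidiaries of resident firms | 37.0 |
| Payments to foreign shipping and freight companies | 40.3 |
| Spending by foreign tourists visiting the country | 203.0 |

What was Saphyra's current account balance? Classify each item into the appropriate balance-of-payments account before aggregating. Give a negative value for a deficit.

Goods: -295.1
Services: -40.3 + 203.0 = 162.7
Primary income: -12.4 - 93.6 + 108.2 - 113.4 + 19.8 + 37.0 = -54.4
Secondary income: 83.3
Current account = (-295.1) + 162.7 + (-54.4) + 83.3 = -103.5
(Excluded from the current account — financial account: borrowing by resident firms from foreign banks 187.1; capital account: debt forgiveness received from foreign official creditors 23.8.)

-103.5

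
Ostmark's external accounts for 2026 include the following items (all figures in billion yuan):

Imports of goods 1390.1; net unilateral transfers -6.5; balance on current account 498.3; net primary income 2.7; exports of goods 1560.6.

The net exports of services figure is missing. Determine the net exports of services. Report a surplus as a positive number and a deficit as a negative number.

Current account = goods balance + services balance + net primary income + net secondary income
Sum of the known components = 166.7
Net exports of services = CA - (known components) = 498.3 - 166.7 = 331.6

331.6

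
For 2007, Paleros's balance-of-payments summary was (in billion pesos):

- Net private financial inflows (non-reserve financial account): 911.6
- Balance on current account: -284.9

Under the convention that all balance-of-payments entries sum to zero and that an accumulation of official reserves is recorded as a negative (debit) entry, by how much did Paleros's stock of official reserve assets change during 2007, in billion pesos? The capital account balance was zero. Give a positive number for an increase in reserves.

626.7

Official reserve transactions balance = -((-284.9) + 911.6) = -626.7
An accumulation of reserves is recorded as a debit (negative entry), so the change in the stock of reserves is the negative of that balance.
Change in official reserves = -(-626.7) = 626.7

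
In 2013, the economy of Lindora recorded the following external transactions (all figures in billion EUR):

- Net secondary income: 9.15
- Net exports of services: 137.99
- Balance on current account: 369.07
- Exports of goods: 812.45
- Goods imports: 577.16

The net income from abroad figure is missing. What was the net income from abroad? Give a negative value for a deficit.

-13.36

Current account = goods balance + services balance + net primary income + net secondary income
Sum of the known components = 382.43
Net income from abroad = CA - (known components) = 369.07 - 382.43 = -13.36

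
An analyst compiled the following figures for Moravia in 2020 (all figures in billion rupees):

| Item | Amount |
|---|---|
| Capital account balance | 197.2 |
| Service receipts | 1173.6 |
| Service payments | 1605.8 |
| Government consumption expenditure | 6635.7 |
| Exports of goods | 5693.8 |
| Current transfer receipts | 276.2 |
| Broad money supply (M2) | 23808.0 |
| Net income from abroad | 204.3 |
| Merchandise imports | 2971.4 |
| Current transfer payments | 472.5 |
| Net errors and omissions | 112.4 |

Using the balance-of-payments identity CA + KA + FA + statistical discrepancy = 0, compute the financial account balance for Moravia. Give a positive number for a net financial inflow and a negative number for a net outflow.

-2607.8

Goods balance = 5693.8 - 2971.4 = 2722.4
Services balance = 1173.6 - 1605.8 = -432.2
Trade balance (goods + services) = 2722.4 + (-432.2) = 2290.2
Net primary income = 204.3
Net secondary income = 276.2 - 472.5 = -196.3
Current account = 2290.2 + 204.3 + (-196.3) = 2298.2
Financial account = -(2298.2 + 197.2 + 112.4) = -2607.8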